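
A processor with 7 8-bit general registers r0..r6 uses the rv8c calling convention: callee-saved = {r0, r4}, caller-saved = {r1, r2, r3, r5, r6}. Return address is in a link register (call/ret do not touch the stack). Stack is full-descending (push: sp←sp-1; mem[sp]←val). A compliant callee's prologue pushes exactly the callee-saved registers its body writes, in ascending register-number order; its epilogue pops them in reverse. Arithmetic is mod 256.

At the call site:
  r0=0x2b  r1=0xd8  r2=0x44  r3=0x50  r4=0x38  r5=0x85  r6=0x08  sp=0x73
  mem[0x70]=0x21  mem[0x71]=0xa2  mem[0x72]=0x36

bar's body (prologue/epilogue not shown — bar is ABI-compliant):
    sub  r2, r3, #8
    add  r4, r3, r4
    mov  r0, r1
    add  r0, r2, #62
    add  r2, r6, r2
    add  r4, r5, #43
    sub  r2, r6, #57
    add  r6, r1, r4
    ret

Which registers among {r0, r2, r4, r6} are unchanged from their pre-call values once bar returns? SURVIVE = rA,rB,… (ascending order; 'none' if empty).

prologue: push r0 -> mem[0x72]=0x2b, sp=0x72
prologue: push r4 -> mem[0x71]=0x38, sp=0x71
body[0] sub  r2, r3, #8 -> r2=0x48
body[1] add  r4, r3, r4 -> r4=0x88
body[2] mov  r0, r1 -> r0=0xd8
body[3] add  r0, r2, #62 -> r0=0x86
body[4] add  r2, r6, r2 -> r2=0x50
body[5] add  r4, r5, #43 -> r4=0xb0
body[6] sub  r2, r6, #57 -> r2=0xcf
body[7] add  r6, r1, r4 -> r6=0x88
epilogue: pop r4=0x38, sp=0x72
epilogue: pop r0=0x2b, sp=0x73
r0: callee-saved, written=True
r2: caller-saved, written=True
r4: callee-saved, written=True
r6: caller-saved, written=True

SURVIVE = r0,r4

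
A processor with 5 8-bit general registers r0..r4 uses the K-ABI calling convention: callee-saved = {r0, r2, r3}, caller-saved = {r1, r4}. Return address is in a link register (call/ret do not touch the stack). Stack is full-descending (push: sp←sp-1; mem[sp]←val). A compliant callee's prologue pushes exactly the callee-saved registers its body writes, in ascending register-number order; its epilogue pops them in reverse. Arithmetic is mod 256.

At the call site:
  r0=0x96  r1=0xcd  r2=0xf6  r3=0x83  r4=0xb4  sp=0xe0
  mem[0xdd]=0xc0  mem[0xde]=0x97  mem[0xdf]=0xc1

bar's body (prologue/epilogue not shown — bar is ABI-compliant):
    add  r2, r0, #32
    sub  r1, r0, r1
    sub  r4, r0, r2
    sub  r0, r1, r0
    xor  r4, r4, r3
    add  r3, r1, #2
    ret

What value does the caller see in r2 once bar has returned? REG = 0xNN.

prologue: push r0 -> mem[0xdf]=0x96, sp=0xdf
prologue: push r2 -> mem[0xde]=0xf6, sp=0xde
prologue: push r3 -> mem[0xdd]=0x83, sp=0xdd
body[0] add  r2, r0, #32 -> r2=0xb6
body[1] sub  r1, r0, r1 -> r1=0xc9
body[2] sub  r4, r0, r2 -> r4=0xe0
body[3] sub  r0, r1, r0 -> r0=0x33
body[4] xor  r4, r4, r3 -> r4=0x63
body[5] add  r3, r1, #2 -> r3=0xcb
epilogue: pop r3=0x83, sp=0xde
epilogue: pop r2=0xf6, sp=0xdf
epilogue: pop r0=0x96, sp=0xe0
r2 is callee-saved -> restored

REG = 0xf6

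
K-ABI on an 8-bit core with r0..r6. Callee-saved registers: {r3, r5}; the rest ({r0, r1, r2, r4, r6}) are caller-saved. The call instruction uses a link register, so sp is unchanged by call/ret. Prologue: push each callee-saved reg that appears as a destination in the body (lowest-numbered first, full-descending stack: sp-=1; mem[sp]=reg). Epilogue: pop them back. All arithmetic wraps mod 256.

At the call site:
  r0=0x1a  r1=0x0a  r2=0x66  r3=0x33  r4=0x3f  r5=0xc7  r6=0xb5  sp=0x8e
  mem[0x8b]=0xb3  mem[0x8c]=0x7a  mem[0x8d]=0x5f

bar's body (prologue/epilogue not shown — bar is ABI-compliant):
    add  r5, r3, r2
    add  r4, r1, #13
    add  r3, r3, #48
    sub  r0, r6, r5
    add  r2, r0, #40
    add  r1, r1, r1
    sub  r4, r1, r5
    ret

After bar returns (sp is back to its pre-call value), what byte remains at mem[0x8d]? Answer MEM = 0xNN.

MEM = 0x33

prologue: push r3 -> mem[0x8d]=0x33, sp=0x8d
prologue: push r5 -> mem[0x8c]=0xc7, sp=0x8c
body[0] add  r5, r3, r2 -> r5=0x99
body[1] add  r4, r1, #13 -> r4=0x17
body[2] add  r3, r3, #48 -> r3=0x63
body[3] sub  r0, r6, r5 -> r0=0x1c
body[4] add  r2, r0, #40 -> r2=0x44
body[5] add  r1, r1, r1 -> r1=0x14
body[6] sub  r4, r1, r5 -> r4=0x7b
epilogue: pop r5=0xc7, sp=0x8d
epilogue: pop r3=0x33, sp=0x8e
prologue pushed ['r3', 'r5'] at ['0x8d', '0x8c']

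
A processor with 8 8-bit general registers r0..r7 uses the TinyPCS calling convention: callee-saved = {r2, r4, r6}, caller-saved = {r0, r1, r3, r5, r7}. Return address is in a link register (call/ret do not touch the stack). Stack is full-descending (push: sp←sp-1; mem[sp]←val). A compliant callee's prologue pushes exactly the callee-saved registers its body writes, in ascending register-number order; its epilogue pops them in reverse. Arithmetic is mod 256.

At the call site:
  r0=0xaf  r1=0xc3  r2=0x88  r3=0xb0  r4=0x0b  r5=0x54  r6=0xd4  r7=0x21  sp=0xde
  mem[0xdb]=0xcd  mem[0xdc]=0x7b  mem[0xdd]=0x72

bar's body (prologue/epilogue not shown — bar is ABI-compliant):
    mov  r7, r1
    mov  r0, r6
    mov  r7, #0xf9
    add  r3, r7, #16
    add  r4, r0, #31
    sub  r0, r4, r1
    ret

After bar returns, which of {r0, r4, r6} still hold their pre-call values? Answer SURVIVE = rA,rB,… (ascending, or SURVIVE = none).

SURVIVE = r4,r6

prologue: push r4 → mem[0xdd]=0x0b, sp=0xdd
body[0] mov  r7, r1 → r7=0xc3
body[1] mov  r0, r6 → r0=0xd4
body[2] mov  r7, #0xf9 → r7=0xf9
body[3] add  r3, r7, #16 → r3=0x09
body[4] add  r4, r0, #31 → r4=0xf3
body[5] sub  r0, r4, r1 → r0=0x30
epilogue: pop r4=0x0b, sp=0xde
r0: caller-saved, written=True
r4: callee-saved, written=True
r6: callee-saved, written=False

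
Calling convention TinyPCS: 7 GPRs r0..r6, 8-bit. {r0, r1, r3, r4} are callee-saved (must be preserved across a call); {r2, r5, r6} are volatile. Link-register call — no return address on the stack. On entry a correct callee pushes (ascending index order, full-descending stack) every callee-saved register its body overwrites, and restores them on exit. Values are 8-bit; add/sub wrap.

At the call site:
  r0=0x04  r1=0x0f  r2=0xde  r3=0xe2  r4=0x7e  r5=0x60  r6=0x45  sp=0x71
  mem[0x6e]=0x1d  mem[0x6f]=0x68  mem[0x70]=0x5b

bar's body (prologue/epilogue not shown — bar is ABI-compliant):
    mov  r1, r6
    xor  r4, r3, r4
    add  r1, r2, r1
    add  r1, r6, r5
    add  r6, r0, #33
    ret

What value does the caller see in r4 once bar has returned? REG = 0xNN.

prologue: push r1 → mem[0x70]=0x0f, sp=0x70
prologue: push r4 → mem[0x6f]=0x7e, sp=0x6f
body[0] mov  r1, r6 → r1=0x45
body[1] xor  r4, r3, r4 → r4=0x9c
body[2] add  r1, r2, r1 → r1=0x23
body[3] add  r1, r6, r5 → r1=0xa5
body[4] add  r6, r0, #33 → r6=0x25
epilogue: pop r4=0x7e, sp=0x70
epilogue: pop r1=0x0f, sp=0x71
r4 is callee-saved → restored

REG = 0x7e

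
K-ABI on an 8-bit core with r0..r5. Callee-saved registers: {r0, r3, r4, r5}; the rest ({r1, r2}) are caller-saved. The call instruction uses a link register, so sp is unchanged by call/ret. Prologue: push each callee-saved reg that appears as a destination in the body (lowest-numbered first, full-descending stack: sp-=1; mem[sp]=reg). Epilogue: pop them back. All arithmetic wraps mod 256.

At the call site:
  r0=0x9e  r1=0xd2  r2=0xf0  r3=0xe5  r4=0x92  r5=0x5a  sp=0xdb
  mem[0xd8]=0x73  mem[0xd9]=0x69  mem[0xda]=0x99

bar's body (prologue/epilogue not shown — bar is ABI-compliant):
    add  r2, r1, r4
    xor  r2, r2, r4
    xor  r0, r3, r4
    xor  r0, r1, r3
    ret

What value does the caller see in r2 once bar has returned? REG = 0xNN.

prologue: push r0 → mem[0xda]=0x9e, sp=0xda
body[0] add  r2, r1, r4 → r2=0x64
body[1] xor  r2, r2, r4 → r2=0xf6
body[2] xor  r0, r3, r4 → r0=0x77
body[3] xor  r0, r1, r3 → r0=0x37
epilogue: pop r0=0x9e, sp=0xdb
r2 is caller-saved → body value

REG = 0xf6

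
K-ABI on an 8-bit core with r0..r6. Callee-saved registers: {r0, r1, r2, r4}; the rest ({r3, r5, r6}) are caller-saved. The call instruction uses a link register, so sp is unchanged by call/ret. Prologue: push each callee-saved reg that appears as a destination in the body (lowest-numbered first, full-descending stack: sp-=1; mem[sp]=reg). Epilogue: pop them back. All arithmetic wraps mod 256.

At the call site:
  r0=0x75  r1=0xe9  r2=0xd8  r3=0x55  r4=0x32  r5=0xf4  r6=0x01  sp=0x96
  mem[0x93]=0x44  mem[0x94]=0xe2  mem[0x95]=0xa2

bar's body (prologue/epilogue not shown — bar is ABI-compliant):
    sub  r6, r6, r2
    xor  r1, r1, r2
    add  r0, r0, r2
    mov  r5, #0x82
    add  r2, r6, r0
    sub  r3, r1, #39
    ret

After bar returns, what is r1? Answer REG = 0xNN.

prologue: push r0 -> mem[0x95]=0x75, sp=0x95
prologue: push r1 -> mem[0x94]=0xe9, sp=0x94
prologue: push r2 -> mem[0x93]=0xd8, sp=0x93
body[0] sub  r6, r6, r2 -> r6=0x29
body[1] xor  r1, r1, r2 -> r1=0x31
body[2] add  r0, r0, r2 -> r0=0x4d
body[3] mov  r5, #0x82 -> r5=0x82
body[4] add  r2, r6, r0 -> r2=0x76
body[5] sub  r3, r1, #39 -> r3=0x0a
epilogue: pop r2=0xd8, sp=0x94
epilogue: pop r1=0xe9, sp=0x95
epilogue: pop r0=0x75, sp=0x96
r1 is callee-saved -> restored

REG = 0xe9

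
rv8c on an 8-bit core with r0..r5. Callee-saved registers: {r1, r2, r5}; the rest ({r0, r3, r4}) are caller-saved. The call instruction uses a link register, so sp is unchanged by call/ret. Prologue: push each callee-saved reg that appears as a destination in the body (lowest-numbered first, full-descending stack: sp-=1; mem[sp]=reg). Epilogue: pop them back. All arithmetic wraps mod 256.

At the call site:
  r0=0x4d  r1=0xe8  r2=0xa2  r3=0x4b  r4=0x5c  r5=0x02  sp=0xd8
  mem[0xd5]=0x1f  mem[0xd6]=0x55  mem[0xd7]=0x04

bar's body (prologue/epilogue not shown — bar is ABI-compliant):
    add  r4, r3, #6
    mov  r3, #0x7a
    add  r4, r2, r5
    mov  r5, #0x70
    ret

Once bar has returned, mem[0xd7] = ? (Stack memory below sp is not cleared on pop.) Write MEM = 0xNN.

prologue: push r5 → mem[0xd7]=0x02, sp=0xd7
body[0] add  r4, r3, #6 → r4=0x51
body[1] mov  r3, #0x7a → r3=0x7a
body[2] add  r4, r2, r5 → r4=0xa4
body[3] mov  r5, #0x70 → r5=0x70
epilogue: pop r5=0x02, sp=0xd8
prologue pushed ['r5'] at ['0xd7']

MEM = 0x02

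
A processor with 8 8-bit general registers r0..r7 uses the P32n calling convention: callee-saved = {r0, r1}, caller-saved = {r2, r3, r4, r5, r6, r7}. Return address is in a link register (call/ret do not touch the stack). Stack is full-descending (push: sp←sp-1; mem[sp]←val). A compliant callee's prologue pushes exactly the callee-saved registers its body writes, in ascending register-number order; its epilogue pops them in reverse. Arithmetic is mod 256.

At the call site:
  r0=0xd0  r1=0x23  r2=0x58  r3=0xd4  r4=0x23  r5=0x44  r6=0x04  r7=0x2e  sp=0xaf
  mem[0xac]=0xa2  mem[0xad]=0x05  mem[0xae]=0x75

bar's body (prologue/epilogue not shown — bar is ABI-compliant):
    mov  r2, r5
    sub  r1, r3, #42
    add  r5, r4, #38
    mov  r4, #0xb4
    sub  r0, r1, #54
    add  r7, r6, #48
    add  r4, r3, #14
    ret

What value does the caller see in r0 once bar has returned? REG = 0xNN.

REG = 0xd0

prologue: push r0 → mem[0xae]=0xd0, sp=0xae
prologue: push r1 → mem[0xad]=0x23, sp=0xad
body[0] mov  r2, r5 → r2=0x44
body[1] sub  r1, r3, #42 → r1=0xaa
body[2] add  r5, r4, #38 → r5=0x49
body[3] mov  r4, #0xb4 → r4=0xb4
body[4] sub  r0, r1, #54 → r0=0x74
body[5] add  r7, r6, #48 → r7=0x34
body[6] add  r4, r3, #14 → r4=0xe2
epilogue: pop r1=0x23, sp=0xae
epilogue: pop r0=0xd0, sp=0xaf
r0 is callee-saved → restored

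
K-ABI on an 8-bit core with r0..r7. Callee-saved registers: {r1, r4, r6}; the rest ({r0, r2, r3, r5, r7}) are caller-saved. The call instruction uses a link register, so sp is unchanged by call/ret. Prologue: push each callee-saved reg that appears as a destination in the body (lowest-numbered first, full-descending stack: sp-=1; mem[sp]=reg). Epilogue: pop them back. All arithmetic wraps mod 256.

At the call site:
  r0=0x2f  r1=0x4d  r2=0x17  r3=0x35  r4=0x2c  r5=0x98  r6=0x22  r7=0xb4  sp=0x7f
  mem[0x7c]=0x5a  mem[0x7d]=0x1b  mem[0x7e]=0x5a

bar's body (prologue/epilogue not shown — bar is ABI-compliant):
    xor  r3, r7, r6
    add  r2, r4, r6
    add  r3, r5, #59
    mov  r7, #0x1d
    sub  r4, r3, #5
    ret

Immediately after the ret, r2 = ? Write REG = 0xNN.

prologue: push r4 → mem[0x7e]=0x2c, sp=0x7e
body[0] xor  r3, r7, r6 → r3=0x96
body[1] add  r2, r4, r6 → r2=0x4e
body[2] add  r3, r5, #59 → r3=0xd3
body[3] mov  r7, #0x1d → r7=0x1d
body[4] sub  r4, r3, #5 → r4=0xce
epilogue: pop r4=0x2c, sp=0x7f
r2 is caller-saved → body value

REG = 0x4e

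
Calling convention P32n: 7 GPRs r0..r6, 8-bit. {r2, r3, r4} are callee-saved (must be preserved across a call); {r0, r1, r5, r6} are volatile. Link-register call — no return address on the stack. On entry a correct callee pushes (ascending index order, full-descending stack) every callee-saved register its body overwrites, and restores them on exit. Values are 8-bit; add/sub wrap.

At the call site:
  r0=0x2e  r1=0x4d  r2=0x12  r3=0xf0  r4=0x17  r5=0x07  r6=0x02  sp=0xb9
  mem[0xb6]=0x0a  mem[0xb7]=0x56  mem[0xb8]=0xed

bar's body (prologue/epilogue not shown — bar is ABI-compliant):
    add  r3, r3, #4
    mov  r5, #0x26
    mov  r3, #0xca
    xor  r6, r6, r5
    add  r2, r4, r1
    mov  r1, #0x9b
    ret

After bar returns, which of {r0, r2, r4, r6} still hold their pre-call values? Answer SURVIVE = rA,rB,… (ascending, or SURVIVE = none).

SURVIVE = r0,r2,r4

prologue: push r2 -> mem[0xb8]=0x12, sp=0xb8
prologue: push r3 -> mem[0xb7]=0xf0, sp=0xb7
body[0] add  r3, r3, #4 -> r3=0xf4
body[1] mov  r5, #0x26 -> r5=0x26
body[2] mov  r3, #0xca -> r3=0xca
body[3] xor  r6, r6, r5 -> r6=0x24
body[4] add  r2, r4, r1 -> r2=0x64
body[5] mov  r1, #0x9b -> r1=0x9b
epilogue: pop r3=0xf0, sp=0xb8
epilogue: pop r2=0x12, sp=0xb9
r0: caller-saved, written=False
r2: callee-saved, written=True
r4: callee-saved, written=False
r6: caller-saved, written=True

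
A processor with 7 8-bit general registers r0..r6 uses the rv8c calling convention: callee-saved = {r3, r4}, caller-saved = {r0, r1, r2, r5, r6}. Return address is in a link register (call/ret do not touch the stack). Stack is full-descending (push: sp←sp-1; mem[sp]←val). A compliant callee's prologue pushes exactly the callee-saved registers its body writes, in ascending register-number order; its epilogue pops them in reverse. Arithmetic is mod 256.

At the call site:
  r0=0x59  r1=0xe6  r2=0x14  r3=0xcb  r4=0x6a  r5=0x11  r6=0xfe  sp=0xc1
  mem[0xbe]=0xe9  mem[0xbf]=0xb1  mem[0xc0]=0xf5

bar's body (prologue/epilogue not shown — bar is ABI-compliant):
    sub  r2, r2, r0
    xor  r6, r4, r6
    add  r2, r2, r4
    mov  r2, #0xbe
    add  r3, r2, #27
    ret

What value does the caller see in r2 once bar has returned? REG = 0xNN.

REG = 0xbe

prologue: push r3 → mem[0xc0]=0xcb, sp=0xc0
body[0] sub  r2, r2, r0 → r2=0xbb
body[1] xor  r6, r4, r6 → r6=0x94
body[2] add  r2, r2, r4 → r2=0x25
body[3] mov  r2, #0xbe → r2=0xbe
body[4] add  r3, r2, #27 → r3=0xd9
epilogue: pop r3=0xcb, sp=0xc1
r2 is caller-saved → body value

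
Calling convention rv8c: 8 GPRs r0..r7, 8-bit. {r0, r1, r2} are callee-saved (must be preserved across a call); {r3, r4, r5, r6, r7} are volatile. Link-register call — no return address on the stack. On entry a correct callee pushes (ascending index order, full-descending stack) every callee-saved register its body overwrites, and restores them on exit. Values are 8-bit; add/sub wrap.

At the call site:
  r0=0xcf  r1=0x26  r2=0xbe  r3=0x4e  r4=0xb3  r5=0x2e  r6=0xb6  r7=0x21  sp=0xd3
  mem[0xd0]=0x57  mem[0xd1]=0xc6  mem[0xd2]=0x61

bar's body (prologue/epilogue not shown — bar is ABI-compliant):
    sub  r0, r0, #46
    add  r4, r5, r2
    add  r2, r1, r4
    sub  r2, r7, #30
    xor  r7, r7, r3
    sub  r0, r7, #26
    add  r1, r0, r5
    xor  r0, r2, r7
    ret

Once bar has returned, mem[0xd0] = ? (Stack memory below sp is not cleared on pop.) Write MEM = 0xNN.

prologue: push r0 -> mem[0xd2]=0xcf, sp=0xd2
prologue: push r1 -> mem[0xd1]=0x26, sp=0xd1
prologue: push r2 -> mem[0xd0]=0xbe, sp=0xd0
body[0] sub  r0, r0, #46 -> r0=0xa1
body[1] add  r4, r5, r2 -> r4=0xec
body[2] add  r2, r1, r4 -> r2=0x12
body[3] sub  r2, r7, #30 -> r2=0x03
body[4] xor  r7, r7, r3 -> r7=0x6f
body[5] sub  r0, r7, #26 -> r0=0x55
body[6] add  r1, r0, r5 -> r1=0x83
body[7] xor  r0, r2, r7 -> r0=0x6c
epilogue: pop r2=0xbe, sp=0xd1
epilogue: pop r1=0x26, sp=0xd2
epilogue: pop r0=0xcf, sp=0xd3
prologue pushed ['r0', 'r1', 'r2'] at ['0xd2', '0xd1', '0xd0']

MEM = 0xbe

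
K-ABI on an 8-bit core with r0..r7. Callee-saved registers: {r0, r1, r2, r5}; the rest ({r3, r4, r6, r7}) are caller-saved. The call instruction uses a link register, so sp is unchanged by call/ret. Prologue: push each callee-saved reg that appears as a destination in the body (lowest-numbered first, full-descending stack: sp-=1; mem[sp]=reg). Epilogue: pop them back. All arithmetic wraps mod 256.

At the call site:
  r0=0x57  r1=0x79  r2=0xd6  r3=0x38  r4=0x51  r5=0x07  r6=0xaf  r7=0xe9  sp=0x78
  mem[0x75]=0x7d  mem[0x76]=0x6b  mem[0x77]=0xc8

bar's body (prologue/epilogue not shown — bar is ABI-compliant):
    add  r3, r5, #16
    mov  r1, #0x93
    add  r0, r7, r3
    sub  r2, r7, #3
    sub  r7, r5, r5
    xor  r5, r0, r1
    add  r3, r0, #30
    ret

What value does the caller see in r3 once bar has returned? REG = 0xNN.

REG = 0x1e

prologue: push r0 → mem[0x77]=0x57, sp=0x77
prologue: push r1 → mem[0x76]=0x79, sp=0x76
prologue: push r2 → mem[0x75]=0xd6, sp=0x75
prologue: push r5 → mem[0x74]=0x07, sp=0x74
body[0] add  r3, r5, #16 → r3=0x17
body[1] mov  r1, #0x93 → r1=0x93
body[2] add  r0, r7, r3 → r0=0x00
body[3] sub  r2, r7, #3 → r2=0xe6
body[4] sub  r7, r5, r5 → r7=0x00
body[5] xor  r5, r0, r1 → r5=0x93
body[6] add  r3, r0, #30 → r3=0x1e
epilogue: pop r5=0x07, sp=0x75
epilogue: pop r2=0xd6, sp=0x76
epilogue: pop r1=0x79, sp=0x77
epilogue: pop r0=0x57, sp=0x78
r3 is caller-saved → body value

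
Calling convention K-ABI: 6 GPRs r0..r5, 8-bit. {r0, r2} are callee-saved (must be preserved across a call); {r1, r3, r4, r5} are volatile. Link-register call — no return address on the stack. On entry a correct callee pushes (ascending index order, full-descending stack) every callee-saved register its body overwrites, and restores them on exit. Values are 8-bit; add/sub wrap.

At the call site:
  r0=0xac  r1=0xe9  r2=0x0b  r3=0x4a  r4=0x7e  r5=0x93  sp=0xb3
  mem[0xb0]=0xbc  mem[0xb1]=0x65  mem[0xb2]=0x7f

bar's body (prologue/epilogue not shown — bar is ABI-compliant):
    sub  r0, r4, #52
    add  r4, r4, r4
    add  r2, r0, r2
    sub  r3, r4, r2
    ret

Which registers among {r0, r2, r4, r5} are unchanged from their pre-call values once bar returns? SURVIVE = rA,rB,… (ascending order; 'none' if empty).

prologue: push r0 → mem[0xb2]=0xac, sp=0xb2
prologue: push r2 → mem[0xb1]=0x0b, sp=0xb1
body[0] sub  r0, r4, #52 → r0=0x4a
body[1] add  r4, r4, r4 → r4=0xfc
body[2] add  r2, r0, r2 → r2=0x55
body[3] sub  r3, r4, r2 → r3=0xa7
epilogue: pop r2=0x0b, sp=0xb2
epilogue: pop r0=0xac, sp=0xb3
r0: callee-saved, written=True
r2: callee-saved, written=True
r4: caller-saved, written=True
r5: caller-saved, written=False

SURVIVE = r0,r2,r5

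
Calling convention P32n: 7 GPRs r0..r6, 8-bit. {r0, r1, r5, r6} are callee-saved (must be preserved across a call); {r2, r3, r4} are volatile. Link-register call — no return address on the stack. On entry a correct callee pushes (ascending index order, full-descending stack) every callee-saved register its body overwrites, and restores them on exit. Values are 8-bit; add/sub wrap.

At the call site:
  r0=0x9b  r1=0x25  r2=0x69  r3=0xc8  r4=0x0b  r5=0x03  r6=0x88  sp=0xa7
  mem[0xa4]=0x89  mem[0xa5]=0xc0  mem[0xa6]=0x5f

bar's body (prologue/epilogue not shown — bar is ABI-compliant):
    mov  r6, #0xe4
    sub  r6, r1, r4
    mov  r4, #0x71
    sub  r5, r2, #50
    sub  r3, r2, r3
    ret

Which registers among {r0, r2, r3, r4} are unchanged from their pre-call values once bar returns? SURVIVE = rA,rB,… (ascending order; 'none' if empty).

SURVIVE = r0,r2

prologue: push r5 -> mem[0xa6]=0x03, sp=0xa6
prologue: push r6 -> mem[0xa5]=0x88, sp=0xa5
body[0] mov  r6, #0xe4 -> r6=0xe4
body[1] sub  r6, r1, r4 -> r6=0x1a
body[2] mov  r4, #0x71 -> r4=0x71
body[3] sub  r5, r2, #50 -> r5=0x37
body[4] sub  r3, r2, r3 -> r3=0xa1
epilogue: pop r6=0x88, sp=0xa6
epilogue: pop r5=0x03, sp=0xa7
r0: callee-saved, written=False
r2: caller-saved, written=False
r3: caller-saved, written=True
r4: caller-saved, written=True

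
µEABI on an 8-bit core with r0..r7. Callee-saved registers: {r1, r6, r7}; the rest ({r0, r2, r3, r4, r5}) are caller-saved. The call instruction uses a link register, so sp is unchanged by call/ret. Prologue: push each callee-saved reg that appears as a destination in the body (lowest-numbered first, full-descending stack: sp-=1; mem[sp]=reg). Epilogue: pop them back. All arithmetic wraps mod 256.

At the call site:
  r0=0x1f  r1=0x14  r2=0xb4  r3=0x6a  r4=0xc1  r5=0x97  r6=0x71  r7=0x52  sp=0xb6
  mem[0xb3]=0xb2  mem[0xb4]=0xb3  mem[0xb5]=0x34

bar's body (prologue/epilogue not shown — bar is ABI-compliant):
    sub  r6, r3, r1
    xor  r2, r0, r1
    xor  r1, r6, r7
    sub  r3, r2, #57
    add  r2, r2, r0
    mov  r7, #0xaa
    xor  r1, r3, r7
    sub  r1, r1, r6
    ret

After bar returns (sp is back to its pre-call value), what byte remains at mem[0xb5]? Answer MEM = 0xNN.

MEM = 0x14

prologue: push r1 → mem[0xb5]=0x14, sp=0xb5
prologue: push r6 → mem[0xb4]=0x71, sp=0xb4
prologue: push r7 → mem[0xb3]=0x52, sp=0xb3
body[0] sub  r6, r3, r1 → r6=0x56
body[1] xor  r2, r0, r1 → r2=0x0b
body[2] xor  r1, r6, r7 → r1=0x04
body[3] sub  r3, r2, #57 → r3=0xd2
body[4] add  r2, r2, r0 → r2=0x2a
body[5] mov  r7, #0xaa → r7=0xaa
body[6] xor  r1, r3, r7 → r1=0x78
body[7] sub  r1, r1, r6 → r1=0x22
epilogue: pop r7=0x52, sp=0xb4
epilogue: pop r6=0x71, sp=0xb5
epilogue: pop r1=0x14, sp=0xb6
prologue pushed ['r1', 'r6', 'r7'] at ['0xb5', '0xb4', '0xb3']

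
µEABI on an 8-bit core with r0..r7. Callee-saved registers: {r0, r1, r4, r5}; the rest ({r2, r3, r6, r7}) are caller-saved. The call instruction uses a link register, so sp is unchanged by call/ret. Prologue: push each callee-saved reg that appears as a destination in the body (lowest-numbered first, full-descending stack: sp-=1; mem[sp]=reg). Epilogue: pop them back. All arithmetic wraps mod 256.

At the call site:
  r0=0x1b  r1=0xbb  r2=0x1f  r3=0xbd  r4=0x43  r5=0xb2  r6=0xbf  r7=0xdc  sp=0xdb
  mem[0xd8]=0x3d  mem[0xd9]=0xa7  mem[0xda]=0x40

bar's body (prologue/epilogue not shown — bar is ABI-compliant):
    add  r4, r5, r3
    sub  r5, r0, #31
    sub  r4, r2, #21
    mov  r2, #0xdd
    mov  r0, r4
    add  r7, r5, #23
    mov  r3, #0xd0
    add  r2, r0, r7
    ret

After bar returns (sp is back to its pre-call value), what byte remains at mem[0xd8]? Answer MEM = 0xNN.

prologue: push r0 -> mem[0xda]=0x1b, sp=0xda
prologue: push r4 -> mem[0xd9]=0x43, sp=0xd9
prologue: push r5 -> mem[0xd8]=0xb2, sp=0xd8
body[0] add  r4, r5, r3 -> r4=0x6f
body[1] sub  r5, r0, #31 -> r5=0xfc
body[2] sub  r4, r2, #21 -> r4=0x0a
body[3] mov  r2, #0xdd -> r2=0xdd
body[4] mov  r0, r4 -> r0=0x0a
body[5] add  r7, r5, #23 -> r7=0x13
body[6] mov  r3, #0xd0 -> r3=0xd0
body[7] add  r2, r0, r7 -> r2=0x1d
epilogue: pop r5=0xb2, sp=0xd9
epilogue: pop r4=0x43, sp=0xda
epilogue: pop r0=0x1b, sp=0xdb
prologue pushed ['r0', 'r4', 'r5'] at ['0xda', '0xd9', '0xd8']

MEM = 0xb2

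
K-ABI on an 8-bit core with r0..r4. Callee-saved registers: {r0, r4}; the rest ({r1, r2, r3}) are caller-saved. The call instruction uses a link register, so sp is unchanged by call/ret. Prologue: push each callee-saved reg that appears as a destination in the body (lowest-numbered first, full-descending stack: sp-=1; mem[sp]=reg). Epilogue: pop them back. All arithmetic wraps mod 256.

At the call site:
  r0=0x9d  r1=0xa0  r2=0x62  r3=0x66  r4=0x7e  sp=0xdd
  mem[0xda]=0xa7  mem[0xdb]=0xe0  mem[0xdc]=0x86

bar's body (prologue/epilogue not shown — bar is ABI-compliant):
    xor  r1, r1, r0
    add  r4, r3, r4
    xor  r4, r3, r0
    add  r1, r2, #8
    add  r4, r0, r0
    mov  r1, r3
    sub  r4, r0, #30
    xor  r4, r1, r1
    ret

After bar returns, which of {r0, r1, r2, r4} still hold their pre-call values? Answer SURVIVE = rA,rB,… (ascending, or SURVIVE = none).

prologue: push r4 → mem[0xdc]=0x7e, sp=0xdc
body[0] xor  r1, r1, r0 → r1=0x3d
body[1] add  r4, r3, r4 → r4=0xe4
body[2] xor  r4, r3, r0 → r4=0xfb
body[3] add  r1, r2, #8 → r1=0x6a
body[4] add  r4, r0, r0 → r4=0x3a
body[5] mov  r1, r3 → r1=0x66
body[6] sub  r4, r0, #30 → r4=0x7f
body[7] xor  r4, r1, r1 → r4=0x00
epilogue: pop r4=0x7e, sp=0xdd
r0: callee-saved, written=False
r1: caller-saved, written=True
r2: caller-saved, written=False
r4: callee-saved, written=True

SURVIVE = r0,r2,r4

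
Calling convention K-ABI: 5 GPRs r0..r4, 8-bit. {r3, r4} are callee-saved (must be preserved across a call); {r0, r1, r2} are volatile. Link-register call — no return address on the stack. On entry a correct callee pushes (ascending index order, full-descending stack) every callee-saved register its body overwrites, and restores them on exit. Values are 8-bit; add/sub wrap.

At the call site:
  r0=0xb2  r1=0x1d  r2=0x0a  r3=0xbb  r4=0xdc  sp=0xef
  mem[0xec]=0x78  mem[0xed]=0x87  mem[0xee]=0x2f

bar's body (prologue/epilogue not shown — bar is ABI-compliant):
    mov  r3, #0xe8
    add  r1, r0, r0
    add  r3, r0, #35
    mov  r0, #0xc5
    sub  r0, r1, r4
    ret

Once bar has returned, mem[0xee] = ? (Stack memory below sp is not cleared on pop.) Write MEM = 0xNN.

prologue: push r3 -> mem[0xee]=0xbb, sp=0xee
body[0] mov  r3, #0xe8 -> r3=0xe8
body[1] add  r1, r0, r0 -> r1=0x64
body[2] add  r3, r0, #35 -> r3=0xd5
body[3] mov  r0, #0xc5 -> r0=0xc5
body[4] sub  r0, r1, r4 -> r0=0x88
epilogue: pop r3=0xbb, sp=0xef
prologue pushed ['r3'] at ['0xee']

MEM = 0xbb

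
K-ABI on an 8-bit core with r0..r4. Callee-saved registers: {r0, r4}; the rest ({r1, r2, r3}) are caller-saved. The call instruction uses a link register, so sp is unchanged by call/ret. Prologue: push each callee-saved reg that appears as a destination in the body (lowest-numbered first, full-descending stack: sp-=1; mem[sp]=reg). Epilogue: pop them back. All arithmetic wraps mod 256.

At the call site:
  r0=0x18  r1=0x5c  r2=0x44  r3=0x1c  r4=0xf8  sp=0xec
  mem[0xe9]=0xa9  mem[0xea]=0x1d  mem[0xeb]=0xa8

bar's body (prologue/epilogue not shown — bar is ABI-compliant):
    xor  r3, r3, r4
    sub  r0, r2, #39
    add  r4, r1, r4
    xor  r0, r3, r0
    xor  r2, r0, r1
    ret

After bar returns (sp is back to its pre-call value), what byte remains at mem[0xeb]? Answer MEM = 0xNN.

prologue: push r0 → mem[0xeb]=0x18, sp=0xeb
prologue: push r4 → mem[0xea]=0xf8, sp=0xea
body[0] xor  r3, r3, r4 → r3=0xe4
body[1] sub  r0, r2, #39 → r0=0x1d
body[2] add  r4, r1, r4 → r4=0x54
body[3] xor  r0, r3, r0 → r0=0xf9
body[4] xor  r2, r0, r1 → r2=0xa5
epilogue: pop r4=0xf8, sp=0xeb
epilogue: pop r0=0x18, sp=0xec
prologue pushed ['r0', 'r4'] at ['0xeb', '0xea']

MEM = 0x18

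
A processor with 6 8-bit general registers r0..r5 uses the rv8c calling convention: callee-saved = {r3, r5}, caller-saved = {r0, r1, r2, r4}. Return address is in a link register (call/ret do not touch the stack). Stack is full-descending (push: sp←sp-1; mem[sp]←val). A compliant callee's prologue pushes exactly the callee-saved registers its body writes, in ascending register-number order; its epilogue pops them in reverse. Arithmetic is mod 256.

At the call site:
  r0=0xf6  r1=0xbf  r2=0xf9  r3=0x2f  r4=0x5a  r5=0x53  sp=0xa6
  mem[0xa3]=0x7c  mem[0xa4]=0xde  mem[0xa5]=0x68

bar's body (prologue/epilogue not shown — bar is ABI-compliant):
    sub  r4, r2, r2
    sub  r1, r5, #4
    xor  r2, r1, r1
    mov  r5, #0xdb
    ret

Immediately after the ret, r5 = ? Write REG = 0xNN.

prologue: push r5 -> mem[0xa5]=0x53, sp=0xa5
body[0] sub  r4, r2, r2 -> r4=0x00
body[1] sub  r1, r5, #4 -> r1=0x4f
body[2] xor  r2, r1, r1 -> r2=0x00
body[3] mov  r5, #0xdb -> r5=0xdb
epilogue: pop r5=0x53, sp=0xa6
r5 is callee-saved -> restored

REG = 0x53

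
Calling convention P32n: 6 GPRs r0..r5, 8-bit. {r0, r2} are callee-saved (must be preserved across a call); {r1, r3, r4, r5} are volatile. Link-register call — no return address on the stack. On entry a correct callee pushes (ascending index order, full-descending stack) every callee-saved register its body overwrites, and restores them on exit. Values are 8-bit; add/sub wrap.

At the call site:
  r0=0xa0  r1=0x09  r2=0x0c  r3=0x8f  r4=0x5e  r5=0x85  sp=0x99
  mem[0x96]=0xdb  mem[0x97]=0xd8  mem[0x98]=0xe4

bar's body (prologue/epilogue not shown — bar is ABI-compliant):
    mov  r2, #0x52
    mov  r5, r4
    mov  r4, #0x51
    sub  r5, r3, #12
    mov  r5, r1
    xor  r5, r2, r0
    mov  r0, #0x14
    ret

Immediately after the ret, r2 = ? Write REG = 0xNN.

prologue: push r0 → mem[0x98]=0xa0, sp=0x98
prologue: push r2 → mem[0x97]=0x0c, sp=0x97
body[0] mov  r2, #0x52 → r2=0x52
body[1] mov  r5, r4 → r5=0x5e
body[2] mov  r4, #0x51 → r4=0x51
body[3] sub  r5, r3, #12 → r5=0x83
body[4] mov  r5, r1 → r5=0x09
body[5] xor  r5, r2, r0 → r5=0xf2
body[6] mov  r0, #0x14 → r0=0x14
epilogue: pop r2=0x0c, sp=0x98
epilogue: pop r0=0xa0, sp=0x99
r2 is callee-saved → restored

REG = 0x0c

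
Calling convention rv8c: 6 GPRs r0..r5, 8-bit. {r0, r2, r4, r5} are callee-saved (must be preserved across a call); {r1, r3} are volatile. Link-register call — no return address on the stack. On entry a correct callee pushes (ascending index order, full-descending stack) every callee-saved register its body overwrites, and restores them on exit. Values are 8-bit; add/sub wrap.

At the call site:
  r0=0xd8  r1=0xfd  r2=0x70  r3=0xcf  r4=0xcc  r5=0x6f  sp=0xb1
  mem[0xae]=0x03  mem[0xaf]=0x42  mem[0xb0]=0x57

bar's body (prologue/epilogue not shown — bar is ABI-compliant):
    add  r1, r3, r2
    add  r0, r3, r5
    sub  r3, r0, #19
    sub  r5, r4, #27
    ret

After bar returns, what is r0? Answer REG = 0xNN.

prologue: push r0 → mem[0xb0]=0xd8, sp=0xb0
prologue: push r5 → mem[0xaf]=0x6f, sp=0xaf
body[0] add  r1, r3, r2 → r1=0x3f
body[1] add  r0, r3, r5 → r0=0x3e
body[2] sub  r3, r0, #19 → r3=0x2b
body[3] sub  r5, r4, #27 → r5=0xb1
epilogue: pop r5=0x6f, sp=0xb0
epilogue: pop r0=0xd8, sp=0xb1
r0 is callee-saved → restored

REG = 0xd8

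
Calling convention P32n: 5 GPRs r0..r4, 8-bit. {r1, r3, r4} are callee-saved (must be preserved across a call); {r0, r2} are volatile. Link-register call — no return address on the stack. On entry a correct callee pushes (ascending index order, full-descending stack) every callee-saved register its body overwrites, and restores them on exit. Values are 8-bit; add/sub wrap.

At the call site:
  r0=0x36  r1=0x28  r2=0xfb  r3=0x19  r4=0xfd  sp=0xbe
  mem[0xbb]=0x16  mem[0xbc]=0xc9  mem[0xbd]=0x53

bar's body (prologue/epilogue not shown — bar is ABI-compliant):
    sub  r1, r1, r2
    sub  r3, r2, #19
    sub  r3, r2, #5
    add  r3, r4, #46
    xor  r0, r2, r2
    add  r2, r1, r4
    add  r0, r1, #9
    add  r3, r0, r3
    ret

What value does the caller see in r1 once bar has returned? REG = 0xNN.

REG = 0x28

prologue: push r1 → mem[0xbd]=0x28, sp=0xbd
prologue: push r3 → mem[0xbc]=0x19, sp=0xbc
body[0] sub  r1, r1, r2 → r1=0x2d
body[1] sub  r3, r2, #19 → r3=0xe8
body[2] sub  r3, r2, #5 → r3=0xf6
body[3] add  r3, r4, #46 → r3=0x2b
body[4] xor  r0, r2, r2 → r0=0x00
body[5] add  r2, r1, r4 → r2=0x2a
body[6] add  r0, r1, #9 → r0=0x36
body[7] add  r3, r0, r3 → r3=0x61
epilogue: pop r3=0x19, sp=0xbd
epilogue: pop r1=0x28, sp=0xbe
r1 is callee-saved → restored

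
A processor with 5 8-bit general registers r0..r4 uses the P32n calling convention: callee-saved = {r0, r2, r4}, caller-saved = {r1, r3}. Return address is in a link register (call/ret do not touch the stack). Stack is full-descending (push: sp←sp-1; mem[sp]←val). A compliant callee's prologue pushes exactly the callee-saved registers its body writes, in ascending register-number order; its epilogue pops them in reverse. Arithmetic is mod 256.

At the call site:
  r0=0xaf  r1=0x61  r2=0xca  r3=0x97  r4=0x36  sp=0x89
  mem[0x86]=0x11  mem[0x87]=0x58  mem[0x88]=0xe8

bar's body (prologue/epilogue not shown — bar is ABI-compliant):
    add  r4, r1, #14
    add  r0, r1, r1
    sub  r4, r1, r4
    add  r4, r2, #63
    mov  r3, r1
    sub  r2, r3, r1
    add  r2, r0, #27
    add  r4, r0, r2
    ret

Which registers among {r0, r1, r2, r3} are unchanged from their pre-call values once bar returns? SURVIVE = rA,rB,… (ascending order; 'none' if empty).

prologue: push r0 → mem[0x88]=0xaf, sp=0x88
prologue: push r2 → mem[0x87]=0xca, sp=0x87
prologue: push r4 → mem[0x86]=0x36, sp=0x86
body[0] add  r4, r1, #14 → r4=0x6f
body[1] add  r0, r1, r1 → r0=0xc2
body[2] sub  r4, r1, r4 → r4=0xf2
body[3] add  r4, r2, #63 → r4=0x09
body[4] mov  r3, r1 → r3=0x61
body[5] sub  r2, r3, r1 → r2=0x00
body[6] add  r2, r0, #27 → r2=0xdd
body[7] add  r4, r0, r2 → r4=0x9f
epilogue: pop r4=0x36, sp=0x87
epilogue: pop r2=0xca, sp=0x88
epilogue: pop r0=0xaf, sp=0x89
r0: callee-saved, written=True
r1: caller-saved, written=False
r2: callee-saved, written=True
r3: caller-saved, written=True

SURVIVE = r0,r1,r2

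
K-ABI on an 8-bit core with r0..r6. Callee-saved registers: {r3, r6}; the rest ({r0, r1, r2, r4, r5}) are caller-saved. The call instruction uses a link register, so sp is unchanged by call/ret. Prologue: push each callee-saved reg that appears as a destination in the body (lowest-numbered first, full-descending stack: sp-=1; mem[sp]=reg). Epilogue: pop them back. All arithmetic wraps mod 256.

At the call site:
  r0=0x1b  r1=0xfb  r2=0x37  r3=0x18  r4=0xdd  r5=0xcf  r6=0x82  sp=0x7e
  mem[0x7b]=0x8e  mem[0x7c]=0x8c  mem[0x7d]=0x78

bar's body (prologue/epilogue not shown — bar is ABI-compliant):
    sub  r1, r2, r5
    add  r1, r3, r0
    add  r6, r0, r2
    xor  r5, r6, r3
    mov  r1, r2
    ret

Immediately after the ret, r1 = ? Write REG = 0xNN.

REG = 0x37

prologue: push r6 -> mem[0x7d]=0x82, sp=0x7d
body[0] sub  r1, r2, r5 -> r1=0x68
body[1] add  r1, r3, r0 -> r1=0x33
body[2] add  r6, r0, r2 -> r6=0x52
body[3] xor  r5, r6, r3 -> r5=0x4a
body[4] mov  r1, r2 -> r1=0x37
epilogue: pop r6=0x82, sp=0x7e
r1 is caller-saved -> body value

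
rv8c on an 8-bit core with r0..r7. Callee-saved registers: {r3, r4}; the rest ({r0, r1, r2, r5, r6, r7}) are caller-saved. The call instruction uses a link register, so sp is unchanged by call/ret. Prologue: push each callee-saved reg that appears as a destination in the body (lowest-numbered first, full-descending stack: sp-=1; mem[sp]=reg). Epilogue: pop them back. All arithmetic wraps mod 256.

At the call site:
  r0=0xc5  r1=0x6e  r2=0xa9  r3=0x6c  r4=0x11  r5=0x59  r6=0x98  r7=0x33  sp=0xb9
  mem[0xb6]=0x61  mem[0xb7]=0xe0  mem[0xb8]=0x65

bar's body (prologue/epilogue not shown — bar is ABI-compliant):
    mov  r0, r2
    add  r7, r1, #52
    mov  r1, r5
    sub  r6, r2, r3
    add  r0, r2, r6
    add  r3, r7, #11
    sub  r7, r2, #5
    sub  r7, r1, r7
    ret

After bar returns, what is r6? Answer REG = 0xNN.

prologue: push r3 → mem[0xb8]=0x6c, sp=0xb8
body[0] mov  r0, r2 → r0=0xa9
body[1] add  r7, r1, #52 → r7=0xa2
body[2] mov  r1, r5 → r1=0x59
body[3] sub  r6, r2, r3 → r6=0x3d
body[4] add  r0, r2, r6 → r0=0xe6
body[5] add  r3, r7, #11 → r3=0xad
body[6] sub  r7, r2, #5 → r7=0xa4
body[7] sub  r7, r1, r7 → r7=0xb5
epilogue: pop r3=0x6c, sp=0xb9
r6 is caller-saved → body value

REG = 0x3d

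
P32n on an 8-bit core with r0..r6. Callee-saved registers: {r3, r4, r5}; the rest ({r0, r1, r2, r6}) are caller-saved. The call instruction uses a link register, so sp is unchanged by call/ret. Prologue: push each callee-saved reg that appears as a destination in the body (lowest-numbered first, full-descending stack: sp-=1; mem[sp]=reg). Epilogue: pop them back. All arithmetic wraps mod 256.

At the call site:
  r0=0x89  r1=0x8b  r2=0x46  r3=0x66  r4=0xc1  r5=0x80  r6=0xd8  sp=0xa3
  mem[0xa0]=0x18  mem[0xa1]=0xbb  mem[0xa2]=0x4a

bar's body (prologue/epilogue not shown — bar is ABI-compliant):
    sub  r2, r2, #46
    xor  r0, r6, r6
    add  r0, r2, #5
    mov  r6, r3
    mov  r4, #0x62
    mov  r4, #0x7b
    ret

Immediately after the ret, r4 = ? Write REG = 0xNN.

prologue: push r4 -> mem[0xa2]=0xc1, sp=0xa2
body[0] sub  r2, r2, #46 -> r2=0x18
body[1] xor  r0, r6, r6 -> r0=0x00
body[2] add  r0, r2, #5 -> r0=0x1d
body[3] mov  r6, r3 -> r6=0x66
body[4] mov  r4, #0x62 -> r4=0x62
body[5] mov  r4, #0x7b -> r4=0x7b
epilogue: pop r4=0xc1, sp=0xa3
r4 is callee-saved -> restored

REG = 0xc1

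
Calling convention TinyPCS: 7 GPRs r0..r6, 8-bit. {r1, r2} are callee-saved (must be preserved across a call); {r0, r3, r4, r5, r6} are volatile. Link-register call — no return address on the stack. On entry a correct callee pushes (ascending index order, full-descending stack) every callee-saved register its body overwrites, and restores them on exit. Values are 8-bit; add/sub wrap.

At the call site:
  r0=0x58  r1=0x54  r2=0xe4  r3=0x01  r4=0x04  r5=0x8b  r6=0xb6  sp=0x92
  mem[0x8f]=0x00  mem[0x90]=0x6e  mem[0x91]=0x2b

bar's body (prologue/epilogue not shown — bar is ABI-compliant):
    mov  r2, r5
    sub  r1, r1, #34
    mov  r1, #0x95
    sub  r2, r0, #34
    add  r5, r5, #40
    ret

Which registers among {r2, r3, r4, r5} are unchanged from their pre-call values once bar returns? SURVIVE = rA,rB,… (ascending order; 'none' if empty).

prologue: push r1 → mem[0x91]=0x54, sp=0x91
prologue: push r2 → mem[0x90]=0xe4, sp=0x90
body[0] mov  r2, r5 → r2=0x8b
body[1] sub  r1, r1, #34 → r1=0x32
body[2] mov  r1, #0x95 → r1=0x95
body[3] sub  r2, r0, #34 → r2=0x36
body[4] add  r5, r5, #40 → r5=0xb3
epilogue: pop r2=0xe4, sp=0x91
epilogue: pop r1=0x54, sp=0x92
r2: callee-saved, written=True
r3: caller-saved, written=False
r4: caller-saved, written=False
r5: caller-saved, written=True

SURVIVE = r2,r3,r4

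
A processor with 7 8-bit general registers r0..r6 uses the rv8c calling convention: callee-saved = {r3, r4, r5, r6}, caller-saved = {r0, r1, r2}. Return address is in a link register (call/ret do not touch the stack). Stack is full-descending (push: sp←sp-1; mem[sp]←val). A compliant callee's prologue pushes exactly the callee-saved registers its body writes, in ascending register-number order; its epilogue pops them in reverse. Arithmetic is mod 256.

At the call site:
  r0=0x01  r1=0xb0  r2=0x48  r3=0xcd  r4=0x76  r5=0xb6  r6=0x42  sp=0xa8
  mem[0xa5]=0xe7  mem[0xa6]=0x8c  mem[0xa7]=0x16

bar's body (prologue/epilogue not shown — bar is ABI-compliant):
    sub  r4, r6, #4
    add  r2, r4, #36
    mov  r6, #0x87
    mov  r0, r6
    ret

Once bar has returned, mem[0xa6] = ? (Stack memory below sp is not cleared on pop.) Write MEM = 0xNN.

prologue: push r4 → mem[0xa7]=0x76, sp=0xa7
prologue: push r6 → mem[0xa6]=0x42, sp=0xa6
body[0] sub  r4, r6, #4 → r4=0x3e
body[1] add  r2, r4, #36 → r2=0x62
body[2] mov  r6, #0x87 → r6=0x87
body[3] mov  r0, r6 → r0=0x87
epilogue: pop r6=0x42, sp=0xa7
epilogue: pop r4=0x76, sp=0xa8
prologue pushed ['r4', 'r6'] at ['0xa7', '0xa6']

MEM = 0x42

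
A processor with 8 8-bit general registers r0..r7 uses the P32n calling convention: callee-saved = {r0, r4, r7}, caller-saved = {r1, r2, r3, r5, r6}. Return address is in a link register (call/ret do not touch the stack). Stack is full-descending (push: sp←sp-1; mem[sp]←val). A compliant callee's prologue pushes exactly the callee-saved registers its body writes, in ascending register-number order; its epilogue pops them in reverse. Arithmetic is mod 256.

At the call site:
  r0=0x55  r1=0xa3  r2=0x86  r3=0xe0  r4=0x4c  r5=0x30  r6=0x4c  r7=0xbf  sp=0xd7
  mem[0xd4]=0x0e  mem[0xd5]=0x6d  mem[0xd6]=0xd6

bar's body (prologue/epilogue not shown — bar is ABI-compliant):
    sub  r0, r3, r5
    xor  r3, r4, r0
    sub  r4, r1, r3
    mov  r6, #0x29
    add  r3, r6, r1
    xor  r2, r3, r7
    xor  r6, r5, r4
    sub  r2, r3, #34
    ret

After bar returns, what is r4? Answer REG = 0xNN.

prologue: push r0 -> mem[0xd6]=0x55, sp=0xd6
prologue: push r4 -> mem[0xd5]=0x4c, sp=0xd5
body[0] sub  r0, r3, r5 -> r0=0xb0
body[1] xor  r3, r4, r0 -> r3=0xfc
body[2] sub  r4, r1, r3 -> r4=0xa7
body[3] mov  r6, #0x29 -> r6=0x29
body[4] add  r3, r6, r1 -> r3=0xcc
body[5] xor  r2, r3, r7 -> r2=0x73
body[6] xor  r6, r5, r4 -> r6=0x97
body[7] sub  r2, r3, #34 -> r2=0xaa
epilogue: pop r4=0x4c, sp=0xd6
epilogue: pop r0=0x55, sp=0xd7
r4 is callee-saved -> restored

REG = 0x4c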